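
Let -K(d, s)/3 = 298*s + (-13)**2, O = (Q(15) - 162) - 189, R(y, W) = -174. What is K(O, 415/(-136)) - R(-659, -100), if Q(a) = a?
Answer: 162861/68 ≈ 2395.0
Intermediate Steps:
O = -336 (O = (15 - 162) - 189 = -147 - 189 = -336)
K(d, s) = -507 - 894*s (K(d, s) = -3*(298*s + (-13)**2) = -3*(298*s + 169) = -3*(169 + 298*s) = -507 - 894*s)
K(O, 415/(-136)) - R(-659, -100) = (-507 - 371010/(-136)) - 1*(-174) = (-507 - 371010*(-1)/136) + 174 = (-507 - 894*(-415/136)) + 174 = (-507 + 185505/68) + 174 = 151029/68 + 174 = 162861/68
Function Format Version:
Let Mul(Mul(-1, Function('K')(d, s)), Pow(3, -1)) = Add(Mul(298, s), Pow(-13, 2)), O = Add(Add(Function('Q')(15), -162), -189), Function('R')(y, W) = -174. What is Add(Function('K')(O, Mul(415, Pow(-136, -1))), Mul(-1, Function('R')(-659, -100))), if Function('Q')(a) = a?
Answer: Rational(162861, 68) ≈ 2395.0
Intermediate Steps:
O = -336 (O = Add(Add(15, -162), -189) = Add(-147, -189) = -336)
Function('K')(d, s) = Add(-507, Mul(-894, s)) (Function('K')(d, s) = Mul(-3, Add(Mul(298, s), Pow(-13, 2))) = Mul(-3, Add(Mul(298, s), 169)) = Mul(-3, Add(169, Mul(298, s))) = Add(-507, Mul(-894, s)))
Add(Function('K')(O, Mul(415, Pow(-136, -1))), Mul(-1, Function('R')(-659, -100))) = Add(Add(-507, Mul(-894, Mul(415, Pow(-136, -1)))), Mul(-1, -174)) = Add(Add(-507, Mul(-894, Mul(415, Rational(-1, 136)))), 174) = Add(Add(-507, Mul(-894, Rational(-415, 136))), 174) = Add(Add(-507, Rational(185505, 68)), 174) = Add(Rational(151029, 68), 174) = Rational(162861, 68)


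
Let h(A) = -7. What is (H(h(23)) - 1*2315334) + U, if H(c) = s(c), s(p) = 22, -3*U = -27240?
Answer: -2306232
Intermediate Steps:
U = 9080 (U = -⅓*(-27240) = 9080)
H(c) = 22
(H(h(23)) - 1*2315334) + U = (22 - 1*2315334) + 9080 = (22 - 2315334) + 9080 = -2315312 + 9080 = -2306232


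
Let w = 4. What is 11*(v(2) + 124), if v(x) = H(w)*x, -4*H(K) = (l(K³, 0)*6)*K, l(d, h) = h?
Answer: 1364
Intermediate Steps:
H(K) = 0 (H(K) = -0*6*K/4 = -0*K = -¼*0 = 0)
v(x) = 0 (v(x) = 0*x = 0)
11*(v(2) + 124) = 11*(0 + 124) = 11*124 = 1364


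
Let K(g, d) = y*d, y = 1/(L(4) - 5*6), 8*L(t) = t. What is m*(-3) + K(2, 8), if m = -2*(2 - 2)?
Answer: -16/59 ≈ -0.27119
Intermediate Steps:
L(t) = t/8
m = 0 (m = -2*0 = 0)
y = -2/59 (y = 1/((⅛)*4 - 5*6) = 1/(½ - 30) = 1/(-59/2) = -2/59 ≈ -0.033898)
K(g, d) = -2*d/59
m*(-3) + K(2, 8) = 0*(-3) - 2/59*8 = 0 - 16/59 = -16/59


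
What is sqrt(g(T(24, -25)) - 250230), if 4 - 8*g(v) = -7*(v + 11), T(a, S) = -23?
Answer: 8*I*sqrt(3910) ≈ 500.24*I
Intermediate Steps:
g(v) = 81/8 + 7*v/8 (g(v) = 1/2 - (-7)*(v + 11)/8 = 1/2 - (-7)*(11 + v)/8 = 1/2 - (-77 - 7*v)/8 = 1/2 + (77/8 + 7*v/8) = 81/8 + 7*v/8)
sqrt(g(T(24, -25)) - 250230) = sqrt((81/8 + (7/8)*(-23)) - 250230) = sqrt((81/8 - 161/8) - 250230) = sqrt(-10 - 250230) = sqrt(-250240) = 8*I*sqrt(3910)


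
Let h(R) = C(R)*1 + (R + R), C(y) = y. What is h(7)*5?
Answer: 105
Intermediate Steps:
h(R) = 3*R (h(R) = R*1 + (R + R) = R + 2*R = 3*R)
h(7)*5 = (3*7)*5 = 21*5 = 105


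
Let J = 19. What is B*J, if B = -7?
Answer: -133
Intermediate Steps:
B*J = -7*19 = -133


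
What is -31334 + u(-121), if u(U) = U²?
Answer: -16693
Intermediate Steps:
-31334 + u(-121) = -31334 + (-121)² = -31334 + 14641 = -16693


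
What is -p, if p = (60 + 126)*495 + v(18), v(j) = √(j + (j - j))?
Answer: -92070 - 3*√2 ≈ -92074.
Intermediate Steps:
v(j) = √j (v(j) = √(j + 0) = √j)
p = 92070 + 3*√2 (p = (60 + 126)*495 + √18 = 186*495 + 3*√2 = 92070 + 3*√2 ≈ 92074.)
-p = -(92070 + 3*√2) = -92070 - 3*√2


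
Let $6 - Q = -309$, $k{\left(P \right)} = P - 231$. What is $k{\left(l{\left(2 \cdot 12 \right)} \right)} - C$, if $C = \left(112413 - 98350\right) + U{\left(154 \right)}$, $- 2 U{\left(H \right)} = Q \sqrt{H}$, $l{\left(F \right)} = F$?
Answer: $-14270 + \frac{315 \sqrt{154}}{2} \approx -12315.0$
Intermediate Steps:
$k{\left(P \right)} = -231 + P$
$Q = 315$ ($Q = 6 - -309 = 6 + 309 = 315$)
$U{\left(H \right)} = - \frac{315 \sqrt{H}}{2}$
$C = 14063 - \frac{315 \sqrt{154}}{2}$ ($C = \left(112413 - 98350\right) - \frac{315 \sqrt{154}}{2} = 14063 - \frac{315 \sqrt{154}}{2} \approx 12108.0$)
$k{\left(l{\left(2 \cdot 12 \right)} \right)} - C = \left(-231 + 2 \cdot 12\right) - \left(14063 - \frac{315 \sqrt{154}}{2}\right) = \left(-231 + 24\right) - \left(14063 - \frac{315 \sqrt{154}}{2}\right) = -207 - \left(14063 - \frac{315 \sqrt{154}}{2}\right) = -14270 + \frac{315 \sqrt{154}}{2}$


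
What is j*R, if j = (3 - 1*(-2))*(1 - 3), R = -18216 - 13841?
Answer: 320570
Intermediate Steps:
R = -32057
j = -10 (j = (3 + 2)*(-2) = 5*(-2) = -10)
j*R = -10*(-32057) = 320570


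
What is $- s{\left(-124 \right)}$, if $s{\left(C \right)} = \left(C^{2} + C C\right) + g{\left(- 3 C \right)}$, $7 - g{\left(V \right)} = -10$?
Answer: $-30769$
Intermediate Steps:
$g{\left(V \right)} = 17$ ($g{\left(V \right)} = 7 - -10 = 7 + 10 = 17$)
$s{\left(C \right)} = 17 + 2 C^{2}$ ($s{\left(C \right)} = \left(C^{2} + C C\right) + 17 = \left(C^{2} + C^{2}\right) + 17 = 2 C^{2} + 17 = 17 + 2 C^{2}$)
$- s{\left(-124 \right)} = - (17 + 2 \left(-124\right)^{2}) = - (17 + 2 \cdot 15376) = - (17 + 30752) = \left(-1\right) 30769 = -30769$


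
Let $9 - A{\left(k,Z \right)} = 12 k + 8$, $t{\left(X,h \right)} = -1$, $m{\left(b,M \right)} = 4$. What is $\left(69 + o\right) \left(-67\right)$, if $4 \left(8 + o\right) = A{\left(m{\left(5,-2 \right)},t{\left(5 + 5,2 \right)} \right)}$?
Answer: $- \frac{13199}{4} \approx -3299.8$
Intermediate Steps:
$A{\left(k,Z \right)} = 1 - 12 k$ ($A{\left(k,Z \right)} = 9 - \left(12 k + 8\right) = 9 - \left(8 + 12 k\right) = 1 - 12 k$)
$o = - \frac{79}{4}$ ($o = -8 + \frac{1 - 48}{4} = -8 + \frac{1}{4} \left(-47\right) = -8 - \frac{47}{4} = - \frac{79}{4} \approx -19.75$)
$\left(69 + o\right) \left(-67\right) = \left(69 - \frac{79}{4}\right) \left(-67\right) = \frac{197}{4} \left(-67\right) = - \frac{13199}{4}$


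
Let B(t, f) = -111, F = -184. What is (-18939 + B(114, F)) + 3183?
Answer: -15867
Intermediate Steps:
(-18939 + B(114, F)) + 3183 = (-18939 - 111) + 3183 = -19050 + 3183 = -15867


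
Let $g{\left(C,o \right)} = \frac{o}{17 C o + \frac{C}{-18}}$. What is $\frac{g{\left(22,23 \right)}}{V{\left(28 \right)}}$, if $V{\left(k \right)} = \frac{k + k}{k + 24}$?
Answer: $\frac{2691}{1083698} \approx 0.0024832$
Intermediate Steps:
$g{\left(C,o \right)} = \frac{o}{- \frac{C}{18} + 17 C o}$ ($g{\left(C,o \right)} = \frac{o}{17 C o + C \left(- \frac{1}{18}\right)} = \frac{o}{17 C o - \frac{C}{18}} = \frac{o}{- \frac{C}{18} + 17 C o}$)
$V{\left(k \right)} = \frac{2 k}{24 + k}$
$\frac{g{\left(22,23 \right)}}{V{\left(28 \right)}} = \frac{18 \cdot 23 \cdot \frac{1}{22} \frac{1}{-1 + 306 \cdot 23}}{2 \cdot 28 \frac{1}{24 + 28}} = \frac{18 \cdot 23 \cdot \frac{1}{22} \frac{1}{-1 + 7038}}{2 \cdot 28 \cdot \frac{1}{52}} = \frac{18 \cdot 23 \cdot \frac{1}{22} \cdot \frac{1}{7037}}{2 \cdot 28 \cdot \frac{1}{52}} = \frac{18 \cdot 23 \cdot \frac{1}{22} \cdot \frac{1}{7037}}{\frac{14}{13}} = \frac{207}{77407} \cdot \frac{13}{14} = \frac{2691}{1083698}$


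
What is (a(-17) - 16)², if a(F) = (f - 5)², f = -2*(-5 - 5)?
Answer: 43681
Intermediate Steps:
f = 20 (f = -2*(-10) = 20)
a(F) = 225 (a(F) = (20 - 5)² = 15² = 225)
(a(-17) - 16)² = (225 - 16)² = 209² = 43681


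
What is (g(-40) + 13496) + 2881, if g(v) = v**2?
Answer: 17977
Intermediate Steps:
(g(-40) + 13496) + 2881 = ((-40)**2 + 13496) + 2881 = (1600 + 13496) + 2881 = 15096 + 2881 = 17977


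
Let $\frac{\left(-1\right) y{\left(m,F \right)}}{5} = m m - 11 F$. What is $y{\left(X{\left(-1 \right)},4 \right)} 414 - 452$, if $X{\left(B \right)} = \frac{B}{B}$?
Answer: $88558$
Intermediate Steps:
$X{\left(B \right)} = 1$
$y{\left(m,F \right)} = - 5 m^{2} + 55 F$ ($y{\left(m,F \right)} = - 5 \left(m m - 11 F\right) = - 5 \left(m^{2} - 11 F\right) = - 5 m^{2} + 55 F$)
$y{\left(X{\left(-1 \right)},4 \right)} 414 - 452 = \left(- 5 \cdot 1^{2} + 55 \cdot 4\right) 414 - 452 = \left(\left(-5\right) 1 + 220\right) 414 - 452 = \left(-5 + 220\right) 414 - 452 = 215 \cdot 414 - 452 = 89010 - 452 = 88558$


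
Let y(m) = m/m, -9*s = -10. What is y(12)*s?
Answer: 10/9 ≈ 1.1111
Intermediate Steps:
s = 10/9 (s = -⅑*(-10) = 10/9 ≈ 1.1111)
y(m) = 1
y(12)*s = 1*(10/9) = 10/9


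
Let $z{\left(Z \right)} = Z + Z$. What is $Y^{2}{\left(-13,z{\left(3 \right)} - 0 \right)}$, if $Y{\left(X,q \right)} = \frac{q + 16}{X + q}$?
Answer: $\frac{484}{49} \approx 9.8775$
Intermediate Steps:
$z{\left(Z \right)} = 2 Z$
$Y{\left(X,q \right)} = \frac{16 + q}{X + q}$
$Y^{2}{\left(-13,z{\left(3 \right)} - 0 \right)} = \left(\frac{16 + \left(2 \cdot 3 - 0\right)}{-13 + \left(2 \cdot 3 - 0\right)}\right)^{2} = \left(\frac{16 + \left(6 + 0\right)}{-13 + \left(6 + 0\right)}\right)^{2} = \left(\frac{16 + 6}{-13 + 6}\right)^{2} = \left(\frac{1}{-7} \cdot 22\right)^{2} = \left(\left(- \frac{1}{7}\right) 22\right)^{2} = \left(- \frac{22}{7}\right)^{2} = \frac{484}{49}$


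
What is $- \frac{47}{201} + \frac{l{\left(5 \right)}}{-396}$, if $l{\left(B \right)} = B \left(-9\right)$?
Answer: $- \frac{1063}{8844} \approx -0.12019$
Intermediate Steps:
$l{\left(B \right)} = - 9 B$
$- \frac{47}{201} + \frac{l{\left(5 \right)}}{-396} = - \frac{47}{201} + \frac{\left(-9\right) 5}{-396} = \left(-47\right) \frac{1}{201} - - \frac{5}{44} = - \frac{47}{201} + \frac{5}{44} = - \frac{1063}{8844}$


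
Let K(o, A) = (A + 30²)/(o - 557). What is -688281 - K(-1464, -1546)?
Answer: -1391016547/2021 ≈ -6.8828e+5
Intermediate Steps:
K(o, A) = (900 + A)/(-557 + o) (K(o, A) = (A + 900)/(-557 + o) = (900 + A)/(-557 + o))
-688281 - K(-1464, -1546) = -688281 - (900 - 1546)/(-557 - 1464) = -688281 - (-646)/(-2021) = -688281 - (-1)*(-646)/2021 = -688281 - 1*646/2021 = -688281 - 646/2021 = -1391016547/2021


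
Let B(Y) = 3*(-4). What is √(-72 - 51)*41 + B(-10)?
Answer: -12 + 41*I*√123 ≈ -12.0 + 454.71*I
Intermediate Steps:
B(Y) = -12
√(-72 - 51)*41 + B(-10) = √(-72 - 51)*41 - 12 = √(-123)*41 - 12 = (I*√123)*41 - 12 = 41*I*√123 - 12 = -12 + 41*I*√123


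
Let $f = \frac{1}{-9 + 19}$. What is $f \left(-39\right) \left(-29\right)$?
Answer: $\frac{1131}{10} \approx 113.1$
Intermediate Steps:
$f = \frac{1}{10} \approx 0.1$
$f \left(-39\right) \left(-29\right) = \frac{1}{10} \left(-39\right) \left(-29\right) = \left(- \frac{39}{10}\right) \left(-29\right) = \frac{1131}{10}$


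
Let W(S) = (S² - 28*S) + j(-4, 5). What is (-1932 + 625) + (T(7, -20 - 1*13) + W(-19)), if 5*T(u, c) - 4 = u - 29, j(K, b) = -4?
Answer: -2108/5 ≈ -421.60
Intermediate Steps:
T(u, c) = -5 + u/5 (T(u, c) = ⅘ + (u - 29)/5 = ⅘ + (-29 + u)/5 = ⅘ + (-29/5 + u/5) = -5 + u/5)
W(S) = -4 + S² - 28*S (W(S) = (S² - 28*S) - 4 = -4 + S² - 28*S)
(-1932 + 625) + (T(7, -20 - 1*13) + W(-19)) = (-1932 + 625) + ((-5 + (⅕)*7) + (-4 + (-19)² - 28*(-19))) = -1307 + ((-5 + 7/5) + (-4 + 361 + 532)) = -1307 + (-18/5 + 889) = -1307 + 4427/5 = -2108/5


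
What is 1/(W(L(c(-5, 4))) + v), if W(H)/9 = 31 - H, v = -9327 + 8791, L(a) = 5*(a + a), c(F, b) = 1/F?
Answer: -1/239 ≈ -0.0041841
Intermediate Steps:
L(a) = 10*a (L(a) = 5*(2*a) = 10*a)
v = -536
W(H) = 279 - 9*H (W(H) = 9*(31 - H) = 279 - 9*H)
1/(W(L(c(-5, 4))) + v) = 1/((279 - 90/(-5)) - 536) = 1/((279 - 90*(-1)/5) - 536) = 1/((279 - 9*(-2)) - 536) = 1/((279 + 18) - 536) = 1/(297 - 536) = 1/(-239) = -1/239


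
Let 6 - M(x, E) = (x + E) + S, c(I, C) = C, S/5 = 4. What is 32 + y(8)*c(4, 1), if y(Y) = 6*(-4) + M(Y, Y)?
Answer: -22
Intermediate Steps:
S = 20 (S = 5*4 = 20)
M(x, E) = -14 - E - x (M(x, E) = 6 - ((x + E) + 20) = 6 - ((E + x) + 20) = 6 - (20 + E + x) = 6 + (-20 - E - x) = -14 - E - x)
y(Y) = -38 - 2*Y (y(Y) = 6*(-4) + (-14 - Y - Y) = -24 + (-14 - 2*Y) = -38 - 2*Y)
32 + y(8)*c(4, 1) = 32 + (-38 - 2*8)*1 = 32 + (-38 - 16)*1 = 32 - 54*1 = 32 - 54 = -22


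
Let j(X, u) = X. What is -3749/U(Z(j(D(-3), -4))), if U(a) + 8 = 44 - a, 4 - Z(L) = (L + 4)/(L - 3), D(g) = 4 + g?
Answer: -7498/59 ≈ -127.08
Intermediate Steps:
Z(L) = 4 - (4 + L)/(-3 + L) (Z(L) = 4 - (L + 4)/(L - 3) = 4 - (4 + L)/(-3 + L))
U(a) = 36 - a (U(a) = -8 + (44 - a) = 36 - a)
-3749/U(Z(j(D(-3), -4))) = -3749/(36 - (-16 + 3*(4 - 3))/(-3 + (4 - 3))) = -3749/(36 - (-16 + 3*1)/(-3 + 1)) = -3749/(36 - (-16 + 3)/(-2)) = -3749/(36 - (-1)*(-13)/2) = -3749/(36 - 1*13/2) = -3749/(36 - 13/2) = -3749/59/2 = -3749*2/59 = -7498/59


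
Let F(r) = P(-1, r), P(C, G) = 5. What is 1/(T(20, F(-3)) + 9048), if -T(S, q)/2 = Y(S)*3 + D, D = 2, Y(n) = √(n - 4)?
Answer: 1/9020 ≈ 0.00011086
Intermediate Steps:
Y(n) = √(-4 + n)
F(r) = 5
T(S, q) = -4 - 6*√(-4 + S) (T(S, q) = -2*(√(-4 + S)*3 + 2) = -2*(3*√(-4 + S) + 2) = -2*(2 + 3*√(-4 + S)) = -4 - 6*√(-4 + S))
1/(T(20, F(-3)) + 9048) = 1/((-4 - 6*√(-4 + 20)) + 9048) = 1/((-4 - 6*√16) + 9048) = 1/((-4 - 6*4) + 9048) = 1/((-4 - 24) + 9048) = 1/(-28 + 9048) = 1/9020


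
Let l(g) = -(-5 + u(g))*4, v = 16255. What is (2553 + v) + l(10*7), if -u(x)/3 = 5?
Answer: 18888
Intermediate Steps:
u(x) = -15 (u(x) = -3*5 = -15)
l(g) = 80 (l(g) = -(-5 - 15)*4 = -1*(-20)*4 = 20*4 = 80)
(2553 + v) + l(10*7) = (2553 + 16255) + 80 = 18808 + 80 = 18888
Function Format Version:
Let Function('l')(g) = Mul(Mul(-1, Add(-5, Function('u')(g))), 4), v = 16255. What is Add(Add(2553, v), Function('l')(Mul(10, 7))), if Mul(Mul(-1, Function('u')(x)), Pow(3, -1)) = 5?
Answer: 18888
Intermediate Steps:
Function('u')(x) = -15 (Function('u')(x) = Mul(-3, 5) = -15)
Function('l')(g) = 80 (Function('l')(g) = Mul(Mul(-1, Add(-5, -15)), 4) = Mul(Mul(-1, -20), 4) = Mul(20, 4) = 80)
Add(Add(2553, v), Function('l')(Mul(10, 7))) = Add(Add(2553, 16255), 80) = Add(18808, 80) = 18888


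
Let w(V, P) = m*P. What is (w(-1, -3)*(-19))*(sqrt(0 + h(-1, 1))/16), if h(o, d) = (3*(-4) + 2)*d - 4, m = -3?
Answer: -171*I*sqrt(14)/16 ≈ -39.989*I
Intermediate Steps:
h(o, d) = -4 - 10*d (h(o, d) = (-12 + 2)*d - 4 = -10*d - 4 = -4 - 10*d)
w(V, P) = -3*P
(w(-1, -3)*(-19))*(sqrt(0 + h(-1, 1))/16) = (-3*(-3)*(-19))*(sqrt(0 + (-4 - 10*1))/16) = (9*(-19))*(sqrt(0 + (-4 - 10))*(1/16)) = -171*sqrt(0 - 14)/16 = -171*sqrt(-14)/16 = -171*I*sqrt(14)/16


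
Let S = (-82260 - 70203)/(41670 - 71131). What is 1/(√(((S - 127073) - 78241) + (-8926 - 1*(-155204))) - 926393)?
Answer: -27292464173/25283549501725122 - I*√51235835245313/25283549501725122 ≈ -1.0795e-6 - 2.8311e-10*I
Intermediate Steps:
S = 152463/29461 (S = -152463/(-29461) = -152463*(-1/29461) = 152463/29461 ≈ 5.1751)
1/(√(((S - 127073) - 78241) + (-8926 - 1*(-155204))) - 926393) = 1/(√(((152463/29461 - 127073) - 78241) + (-8926 - 1*(-155204))) - 926393) = 1/(√((-3743545190/29461 - 78241) + (-8926 + 155204)) - 926393) = 1/(√(-6048603291/29461 + 146278) - 926393) = 1/(√(-1739107133/29461) - 926393) = 1/(I*√51235835245313/29461 - 926393) = 1/(-926393 + I*√51235835245313/29461)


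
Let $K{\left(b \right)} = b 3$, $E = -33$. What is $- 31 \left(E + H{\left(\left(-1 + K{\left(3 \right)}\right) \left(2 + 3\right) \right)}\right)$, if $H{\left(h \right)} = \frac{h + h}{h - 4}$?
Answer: $\frac{8587}{9} \approx 954.11$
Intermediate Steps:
$K{\left(b \right)} = 3 b$
$H{\left(h \right)} = \frac{2 h}{-4 + h}$
$- 31 \left(E + H{\left(\left(-1 + K{\left(3 \right)}\right) \left(2 + 3\right) \right)}\right) = - 31 \left(-33 + \frac{2 \left(-1 + 3 \cdot 3\right) \left(2 + 3\right)}{-4 + \left(-1 + 3 \cdot 3\right) \left(2 + 3\right)}\right) = - 31 \left(-33 + \frac{2 \left(-1 + 9\right) 5}{-4 + \left(-1 + 9\right) 5}\right) = - 31 \left(-33 + \frac{2 \cdot 8 \cdot 5}{-4 + 8 \cdot 5}\right) = - 31 \left(-33 + 2 \cdot 40 \frac{1}{-4 + 40}\right) = - 31 \left(-33 + 2 \cdot 40 \cdot \frac{1}{36}\right) = - 31 \left(-33 + \frac{20}{9}\right) = \left(-31\right) \left(- \frac{277}{9}\right) = \frac{8587}{9}$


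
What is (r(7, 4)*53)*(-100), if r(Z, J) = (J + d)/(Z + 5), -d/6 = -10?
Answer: -84800/3 ≈ -28267.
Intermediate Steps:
d = 60 (d = -6*(-10) = 60)
r(Z, J) = (60 + J)/(5 + Z) (r(Z, J) = (J + 60)/(Z + 5) = (60 + J)/(5 + Z))
(r(7, 4)*53)*(-100) = (((60 + 4)/(5 + 7))*53)*(-100) = ((64/12)*53)*(-100) = (((1/12)*64)*53)*(-100) = ((16/3)*53)*(-100) = (848/3)*(-100) = -84800/3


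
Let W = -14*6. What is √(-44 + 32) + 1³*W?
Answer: -84 + 2*I*√3 ≈ -84.0 + 3.4641*I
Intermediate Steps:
W = -84
√(-44 + 32) + 1³*W = √(-44 + 32) + 1³*(-84) = √(-12) + 1*(-84) = 2*I*√3 - 84 = -84 + 2*I*√3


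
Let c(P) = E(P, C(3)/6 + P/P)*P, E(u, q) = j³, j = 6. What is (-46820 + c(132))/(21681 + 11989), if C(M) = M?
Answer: -9154/16835 ≈ -0.54375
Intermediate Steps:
E(u, q) = 216 (E(u, q) = 6³ = 216)
c(P) = 216*P
(-46820 + c(132))/(21681 + 11989) = (-46820 + 216*132)/(21681 + 11989) = (-46820 + 28512)/33670 = -18308*1/33670 = -9154/16835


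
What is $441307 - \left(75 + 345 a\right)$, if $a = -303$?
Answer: $545767$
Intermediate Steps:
$441307 - \left(75 + 345 a\right) = 441307 - -104460 = 441307 + \left(104535 - 75\right) = 441307 + 104460 = 545767$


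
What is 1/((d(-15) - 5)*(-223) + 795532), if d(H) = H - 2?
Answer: 1/800438 ≈ 1.2493e-6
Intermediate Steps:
d(H) = -2 + H
1/((d(-15) - 5)*(-223) + 795532) = 1/(((-2 - 15) - 5)*(-223) + 795532) = 1/((-17 - 5)*(-223) + 795532) = 1/(-22*(-223) + 795532) = 1/(4906 + 795532) = 1/800438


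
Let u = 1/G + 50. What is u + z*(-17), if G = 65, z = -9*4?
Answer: 43031/65 ≈ 662.02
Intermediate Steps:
z = -36
u = 3251/65 (u = 1/65 + 50 = 3251/65 ≈ 50.015)
u + z*(-17) = 3251/65 - 36*(-17) = 3251/65 + 612 = 43031/65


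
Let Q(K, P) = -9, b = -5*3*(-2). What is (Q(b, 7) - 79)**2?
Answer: 7744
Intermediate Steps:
b = 30 (b = -15*(-2) = 30)
(Q(b, 7) - 79)**2 = (-9 - 79)**2 = (-88)**2 = 7744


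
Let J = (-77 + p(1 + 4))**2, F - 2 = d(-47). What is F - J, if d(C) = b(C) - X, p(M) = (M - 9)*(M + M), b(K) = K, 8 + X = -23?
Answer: -13703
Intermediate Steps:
X = -31 (X = -8 - 23 = -31)
p(M) = 2*M*(-9 + M) (p(M) = (-9 + M)*(2*M) = 2*M*(-9 + M))
d(C) = 31 + C (d(C) = C - 1*(-31) = C + 31 = 31 + C)
F = -14 (F = 2 + (31 - 47) = 2 - 16 = -14)
J = 13689 (J = (-77 + 2*(1 + 4)*(-9 + (1 + 4)))**2 = (-77 + 2*5*(-9 + 5))**2 = (-77 + 2*5*(-4))**2 = (-77 - 40)**2 = (-117)**2 = 13689)
F - J = -14 - 1*13689 = -14 - 13689 = -13703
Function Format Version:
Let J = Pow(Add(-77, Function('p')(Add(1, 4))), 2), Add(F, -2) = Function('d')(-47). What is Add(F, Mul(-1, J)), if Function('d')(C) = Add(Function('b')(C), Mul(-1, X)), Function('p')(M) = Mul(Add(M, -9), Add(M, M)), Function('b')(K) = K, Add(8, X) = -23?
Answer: -13703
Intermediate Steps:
X = -31 (X = Add(-8, -23) = -31)
Function('p')(M) = Mul(2, M, Add(-9, M)) (Function('p')(M) = Mul(Add(-9, M), Mul(2, M)) = Mul(2, M, Add(-9, M)))
Function('d')(C) = Add(31, C) (Function('d')(C) = Add(C, Mul(-1, -31)) = Add(C, 31) = Add(31, C))
F = -14 (F = Add(2, Add(31, -47)) = Add(2, -16) = -14)
J = 13689 (J = Pow(Add(-77, Mul(2, Add(1, 4), Add(-9, Add(1, 4)))), 2) = Pow(Add(-77, Mul(2, 5, Add(-9, 5))), 2) = Pow(Add(-77, Mul(2, 5, -4)), 2) = Pow(Add(-77, -40), 2) = Pow(-117, 2) = 13689)
Add(F, Mul(-1, J)) = Add(-14, Mul(-1, 13689)) = Add(-14, -13689) = -13703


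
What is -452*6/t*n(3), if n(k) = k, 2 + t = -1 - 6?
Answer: 904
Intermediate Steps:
t = -9 (t = -2 + (-1 - 6) = -2 - 7 = -9)
-452*6/t*n(3) = -452*6/(-9)*3 = -452*6*(-⅑)*3 = -(-904)*3/3 = -452*(-2) = 904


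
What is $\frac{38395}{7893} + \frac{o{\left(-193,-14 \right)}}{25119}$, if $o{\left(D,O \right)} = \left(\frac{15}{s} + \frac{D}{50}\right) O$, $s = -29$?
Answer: $\frac{77730286858}{15971288175} \approx 4.8669$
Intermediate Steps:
$o{\left(D,O \right)} = O \left(- \frac{15}{29} + \frac{D}{50}\right)$ ($o{\left(D,O \right)} = \left(\frac{15}{-29} + \frac{D}{50}\right) O = \left(15 \left(- \frac{1}{29}\right) + D \frac{1}{50}\right) O = \left(- \frac{15}{29} + \frac{D}{50}\right) O = O \left(- \frac{15}{29} + \frac{D}{50}\right)$)
$\frac{38395}{7893} + \frac{o{\left(-193,-14 \right)}}{25119} = \frac{38395}{7893} + \frac{\frac{1}{1450} \left(-14\right) \left(-750 + 29 \left(-193\right)\right)}{25119} = 38395 \cdot \frac{1}{7893} + \frac{1}{1450} \left(-14\right) \left(-750 - 5597\right) \frac{1}{25119} = \frac{38395}{7893} + \frac{1}{1450} \left(-14\right) \left(-6347\right) \frac{1}{25119} = \frac{38395}{7893} + \frac{44429}{725} \cdot \frac{1}{25119} = \frac{38395}{7893} + \frac{44429}{18211275} = \frac{77730286858}{15971288175}$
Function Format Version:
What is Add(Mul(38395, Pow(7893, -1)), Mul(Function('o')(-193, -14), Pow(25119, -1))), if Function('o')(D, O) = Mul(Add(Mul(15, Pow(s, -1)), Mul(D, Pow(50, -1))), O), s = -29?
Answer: Rational(77730286858, 15971288175) ≈ 4.8669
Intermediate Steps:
Function('o')(D, O) = Mul(O, Add(Rational(-15, 29), Mul(Rational(1, 50), D))) (Function('o')(D, O) = Mul(Add(Mul(15, Pow(-29, -1)), Mul(D, Pow(50, -1))), O) = Mul(Add(Mul(15, Rational(-1, 29)), Mul(D, Rational(1, 50))), O) = Mul(Add(Rational(-15, 29), Mul(Rational(1, 50), D)), O) = Mul(O, Add(Rational(-15, 29), Mul(Rational(1, 50), D))))
Add(Mul(38395, Pow(7893, -1)), Mul(Function('o')(-193, -14), Pow(25119, -1))) = Add(Mul(38395, Pow(7893, -1)), Mul(Mul(Rational(1, 1450), -14, Add(-750, Mul(29, -193))), Pow(25119, -1))) = Add(Mul(38395, Rational(1, 7893)), Mul(Mul(Rational(1, 1450), -14, Add(-750, -5597)), Rational(1, 25119))) = Add(Rational(38395, 7893), Mul(Mul(Rational(1, 1450), -14, -6347), Rational(1, 25119))) = Add(Rational(38395, 7893), Mul(Rational(44429, 725), Rational(1, 25119))) = Add(Rational(38395, 7893), Rational(44429, 18211275)) = Rational(77730286858, 15971288175)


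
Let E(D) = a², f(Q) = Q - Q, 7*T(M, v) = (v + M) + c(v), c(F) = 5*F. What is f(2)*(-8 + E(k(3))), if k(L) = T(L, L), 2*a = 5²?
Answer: 0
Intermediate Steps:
a = 25/2 (a = (½)*5² = (½)*25 = 25/2 ≈ 12.500)
T(M, v) = M/7 + 6*v/7 (T(M, v) = ((v + M) + 5*v)/7 = ((M + v) + 5*v)/7 = (M + 6*v)/7 = M/7 + 6*v/7)
k(L) = L (k(L) = L/7 + 6*L/7 = L)
f(Q) = 0
E(D) = 625/4 (E(D) = (25/2)² = 625/4)
f(2)*(-8 + E(k(3))) = 0*(-8 + 625/4) = 0*(593/4) = 0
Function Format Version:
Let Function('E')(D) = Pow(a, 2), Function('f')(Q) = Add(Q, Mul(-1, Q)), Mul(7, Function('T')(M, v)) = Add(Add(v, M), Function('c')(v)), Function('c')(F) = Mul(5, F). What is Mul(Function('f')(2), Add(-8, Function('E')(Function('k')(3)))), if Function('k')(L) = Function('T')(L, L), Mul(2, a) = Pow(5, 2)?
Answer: 0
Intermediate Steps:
a = Rational(25, 2) (a = Mul(Rational(1, 2), Pow(5, 2)) = Mul(Rational(1, 2), 25) = Rational(25, 2) ≈ 12.500)
Function('T')(M, v) = Add(Mul(Rational(1, 7), M), Mul(Rational(6, 7), v)) (Function('T')(M, v) = Mul(Rational(1, 7), Add(Add(v, M), Mul(5, v))) = Mul(Rational(1, 7), Add(Add(M, v), Mul(5, v))) = Mul(Rational(1, 7), Add(M, Mul(6, v))) = Add(Mul(Rational(1, 7), M), Mul(Rational(6, 7), v)))
Function('k')(L) = L (Function('k')(L) = Add(Mul(Rational(1, 7), L), Mul(Rational(6, 7), L)) = L)
Function('f')(Q) = 0
Function('E')(D) = Rational(625, 4) (Function('E')(D) = Pow(Rational(25, 2), 2) = Rational(625, 4))
Mul(Function('f')(2), Add(-8, Function('E')(Function('k')(3)))) = Mul(0, Add(-8, Rational(625, 4))) = Mul(0, Rational(593, 4)) = 0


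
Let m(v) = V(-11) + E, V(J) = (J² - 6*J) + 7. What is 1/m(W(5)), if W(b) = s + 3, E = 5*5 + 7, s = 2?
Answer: 1/226 ≈ 0.0044248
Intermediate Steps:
V(J) = 7 + J² - 6*J
E = 32 (E = 25 + 7 = 32)
W(b) = 5 (W(b) = 2 + 3 = 5)
m(v) = 226 (m(v) = (7 + (-11)² - 6*(-11)) + 32 = (7 + 121 + 66) + 32 = 194 + 32 = 226)
1/m(W(5)) = 1/226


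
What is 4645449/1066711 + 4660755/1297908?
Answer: 3667014682499/461497580196 ≈ 7.9459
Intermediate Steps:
4645449/1066711 + 4660755/1297908 = 4645449*(1/1066711) + 4660755*(1/1297908) = 4645449/1066711 + 1553585/432636 = 3667014682499/461497580196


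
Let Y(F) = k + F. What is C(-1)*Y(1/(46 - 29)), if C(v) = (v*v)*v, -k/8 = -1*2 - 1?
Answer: -409/17 ≈ -24.059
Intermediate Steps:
k = 24 (k = -8*(-1*2 - 1) = -8*(-2 - 1) = -8*(-3) = 24)
C(v) = v**3 (C(v) = v**2*v = v**3)
Y(F) = 24 + F
C(-1)*Y(1/(46 - 29)) = (-1)**3*(24 + 1/(46 - 29)) = -(24 + 1/17) = -1*409/17 = -409/17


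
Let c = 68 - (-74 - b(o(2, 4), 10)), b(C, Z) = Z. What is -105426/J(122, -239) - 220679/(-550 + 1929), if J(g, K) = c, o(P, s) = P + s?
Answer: -89462831/104804 ≈ -853.62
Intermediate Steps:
c = 152 (c = 68 - (-74 - 1*10) = 68 - (-74 - 10) = 68 - 1*(-84) = 68 + 84 = 152)
J(g, K) = 152
-105426/J(122, -239) - 220679/(-550 + 1929) = -105426/152 - 220679/(-550 + 1929) = -105426*1/152 - 220679/1379 = -52713/76 - 220679*1/1379 = -52713/76 - 220679/1379 = -89462831/104804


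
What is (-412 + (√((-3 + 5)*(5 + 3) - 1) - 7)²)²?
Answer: 124044 + 9744*√15 ≈ 1.6178e+5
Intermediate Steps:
(-412 + (√((-3 + 5)*(5 + 3) - 1) - 7)²)² = (-412 + (√(2*8 - 1) - 7)²)² = (-412 + (√(16 - 1) - 7)²)² = (-412 + (√15 - 7)²)² = (-412 + (-7 + √15)²)²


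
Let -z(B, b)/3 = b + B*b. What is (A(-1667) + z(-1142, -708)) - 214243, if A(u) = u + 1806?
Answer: -2637588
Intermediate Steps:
A(u) = 1806 + u
z(B, b) = -3*b - 3*B*b (z(B, b) = -3*(b + B*b) = -3*b - 3*B*b)
(A(-1667) + z(-1142, -708)) - 214243 = ((1806 - 1667) - 3*(-708)*(1 - 1142)) - 214243 = (139 - 3*(-708)*(-1141)) - 214243 = (139 - 2423484) - 214243 = -2423345 - 214243 = -2637588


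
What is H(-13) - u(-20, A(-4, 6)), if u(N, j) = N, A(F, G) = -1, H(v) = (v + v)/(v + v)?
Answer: 21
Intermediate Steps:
H(v) = 1 (H(v) = (2*v)/((2*v)) = (2*v)*(1/(2*v)) = 1)
H(-13) - u(-20, A(-4, 6)) = 1 - 1*(-20) = 1 + 20 = 21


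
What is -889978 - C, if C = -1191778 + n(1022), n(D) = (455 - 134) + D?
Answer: 300457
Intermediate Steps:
n(D) = 321 + D
C = -1190435 (C = -1191778 + (321 + 1022) = -1191778 + 1343 = -1190435)
-889978 - C = -889978 - 1*(-1190435) = -889978 + 1190435 = 300457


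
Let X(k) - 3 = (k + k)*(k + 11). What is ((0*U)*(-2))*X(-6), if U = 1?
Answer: 0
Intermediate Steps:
X(k) = 3 + 2*k*(11 + k) (X(k) = 3 + (k + k)*(k + 11) = 3 + (2*k)*(11 + k) = 3 + 2*k*(11 + k))
((0*U)*(-2))*X(-6) = ((0*1)*(-2))*(3 + 2*(-6)**2 + 22*(-6)) = (0*(-2))*(3 + 2*36 - 132) = 0*(3 + 72 - 132) = 0*(-57) = 0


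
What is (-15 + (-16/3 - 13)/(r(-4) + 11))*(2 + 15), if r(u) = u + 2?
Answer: -7820/27 ≈ -289.63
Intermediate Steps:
r(u) = 2 + u
(-15 + (-16/3 - 13)/(r(-4) + 11))*(2 + 15) = (-15 + (-16/3 - 13)/((2 - 4) + 11))*(2 + 15) = (-15 + (-16*⅓ - 13)/(-2 + 11))*17 = (-15 + (-16/3 - 13)/9)*17 = (-15 - 55/3*⅑)*17 = (-15 - 55/27)*17 = -460/27*17 = -7820/27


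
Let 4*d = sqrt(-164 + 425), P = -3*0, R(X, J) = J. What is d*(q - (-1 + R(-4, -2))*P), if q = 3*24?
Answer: 54*sqrt(29) ≈ 290.80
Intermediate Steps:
q = 72
P = 0
d = 3*sqrt(29)/4 (d = sqrt(-164 + 425)/4 = sqrt(261)/4 = (3*sqrt(29))/4 = 3*sqrt(29)/4 ≈ 4.0389)
d*(q - (-1 + R(-4, -2))*P) = (3*sqrt(29)/4)*(72 - (-1 - 2)*0) = (3*sqrt(29)/4)*(72 - (-3)*0) = (3*sqrt(29)/4)*(72 - 1*0) = (3*sqrt(29)/4)*(72 + 0) = (3*sqrt(29)/4)*72 = 54*sqrt(29)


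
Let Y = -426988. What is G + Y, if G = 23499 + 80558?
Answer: -322931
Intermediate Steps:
G = 104057
G + Y = 104057 - 426988 = -322931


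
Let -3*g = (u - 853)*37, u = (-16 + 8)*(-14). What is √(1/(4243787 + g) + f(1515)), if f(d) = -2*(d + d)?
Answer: I*√109609520138291634/4252926 ≈ 77.846*I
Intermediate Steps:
u = 112 (u = -8*(-14) = 112)
f(d) = -4*d
g = 9139 (g = -(112 - 853)*37/3 = -(-247)*37 = -⅓*(-27417) = 9139)
√(1/(4243787 + g) + f(1515)) = √(1/(4243787 + 9139) - 4*1515) = √(1/4252926 - 6060) = √(-25772731559/4252926) = I*√109609520138291634/4252926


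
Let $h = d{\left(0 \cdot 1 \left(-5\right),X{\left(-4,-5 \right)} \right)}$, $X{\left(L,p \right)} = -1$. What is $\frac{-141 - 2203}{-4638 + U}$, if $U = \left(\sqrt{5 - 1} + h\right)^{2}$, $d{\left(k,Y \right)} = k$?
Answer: $\frac{1172}{2317} \approx 0.50583$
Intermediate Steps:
$h = 0$ ($h = 0 \cdot 1 \left(-5\right) = 0 \left(-5\right) = 0$)
$U = 4$ ($U = \left(\sqrt{5 - 1} + 0\right)^{2} = \left(\sqrt{4} + 0\right)^{2} = \left(2 + 0\right)^{2} = 2^{2} = 4$)
$\frac{-141 - 2203}{-4638 + U} = \frac{-141 - 2203}{-4638 + 4} = - \frac{2344}{-4634} = \left(-2344\right) \left(- \frac{1}{4634}\right) = \frac{1172}{2317}$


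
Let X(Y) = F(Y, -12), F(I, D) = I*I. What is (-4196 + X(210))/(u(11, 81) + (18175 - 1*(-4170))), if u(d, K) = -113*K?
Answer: 4988/1649 ≈ 3.0249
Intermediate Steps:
F(I, D) = I**2
X(Y) = Y**2
(-4196 + X(210))/(u(11, 81) + (18175 - 1*(-4170))) = (-4196 + 210**2)/(-113*81 + (18175 - 1*(-4170))) = (-4196 + 44100)/(-9153 + (18175 + 4170)) = 39904/(-9153 + 22345) = 39904/13192 = 39904*(1/13192) = 4988/1649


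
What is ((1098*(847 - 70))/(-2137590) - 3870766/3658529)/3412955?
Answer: -30146481683/70610562838267725 ≈ -4.2694e-7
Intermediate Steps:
((1098*(847 - 70))/(-2137590) - 3870766/3658529)/3412955 = ((1098*777)*(-1/2137590) - 3870766*1/3658529)*(1/3412955) = (853146*(-1/2137590) - 3870766/3658529)*(1/3412955) = (-2257/5655 - 3870766/3658529)*(1/3412955) = -30146481683/20688981495*1/3412955 = -30146481683/70610562838267725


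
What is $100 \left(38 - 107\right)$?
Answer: $-6900$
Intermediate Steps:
$100 \left(38 - 107\right) = 100 \left(-69\right) = -6900$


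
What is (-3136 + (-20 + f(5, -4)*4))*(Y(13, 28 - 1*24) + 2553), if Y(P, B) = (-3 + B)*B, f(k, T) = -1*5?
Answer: -8121032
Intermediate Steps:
f(k, T) = -5
Y(P, B) = B*(-3 + B)
(-3136 + (-20 + f(5, -4)*4))*(Y(13, 28 - 1*24) + 2553) = (-3136 + (-20 - 5*4))*((28 - 1*24)*(-3 + (28 - 1*24)) + 2553) = (-3136 + (-20 - 20))*((28 - 24)*(-3 + (28 - 24)) + 2553) = (-3136 - 40)*(4*(-3 + 4) + 2553) = -3176*(4*1 + 2553) = -3176*(4 + 2553) = -3176*2557 = -8121032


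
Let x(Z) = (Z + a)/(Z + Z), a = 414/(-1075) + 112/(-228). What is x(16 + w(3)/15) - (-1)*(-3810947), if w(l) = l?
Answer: -7565910249613/1985310 ≈ -3.8109e+6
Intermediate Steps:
a = -53698/61275 (a = 414*(-1/1075) + 112*(-1/228) = -414/1075 - 28/57 = -53698/61275 ≈ -0.87634)
x(Z) = (-53698/61275 + Z)/(2*Z) (x(Z) = (Z - 53698/61275)/(Z + Z) = (-53698/61275 + Z)/((2*Z)) = (-53698/61275 + Z)*(1/(2*Z)) = (-53698/61275 + Z)/(2*Z))
x(16 + w(3)/15) - (-1)*(-3810947) = (-53698 + 61275*(16 + 3/15))/(122550*(16 + 3/15)) - (-1)*(-3810947) = (-53698 + 61275*(16 + (1/15)*3))/(122550*(16 + (1/15)*3)) - 1*3810947 = (-53698 + 61275*(16 + ⅕))/(122550*(16 + ⅕)) - 3810947 = (-53698 + 61275*(81/5))/(122550*(81/5)) - 3810947 = (1/122550)*(5/81)*(-53698 + 992655) - 3810947 = (1/122550)*(5/81)*938957 - 3810947 = 938957/1985310 - 3810947 = -7565910249613/1985310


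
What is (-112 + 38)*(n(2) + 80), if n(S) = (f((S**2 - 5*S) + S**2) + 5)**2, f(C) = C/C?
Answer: -8584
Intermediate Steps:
f(C) = 1
n(S) = 36 (n(S) = (1 + 5)**2 = 6**2 = 36)
(-112 + 38)*(n(2) + 80) = (-112 + 38)*(36 + 80) = -74*116 = -8584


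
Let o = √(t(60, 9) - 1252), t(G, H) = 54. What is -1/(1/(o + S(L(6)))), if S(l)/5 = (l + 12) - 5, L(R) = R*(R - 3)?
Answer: -125 - I*√1198 ≈ -125.0 - 34.612*I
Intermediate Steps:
L(R) = R*(-3 + R)
S(l) = 35 + 5*l (S(l) = 5*((l + 12) - 5) = 5*((12 + l) - 5) = 5*(7 + l) = 35 + 5*l)
o = I*√1198 (o = √(54 - 1252) = √(-1198) = I*√1198 ≈ 34.612*I)
-1/(1/(o + S(L(6)))) = -1/(1/(I*√1198 + (35 + 5*(6*(-3 + 6))))) = -1/(1/(I*√1198 + (35 + 5*(6*3)))) = -1/(1/(I*√1198 + (35 + 5*18))) = -1/(1/(I*√1198 + (35 + 90))) = -1/(1/(I*√1198 + 125)) = -1/(1/(125 + I*√1198)) = -(125 + I*√1198) = -125 - I*√1198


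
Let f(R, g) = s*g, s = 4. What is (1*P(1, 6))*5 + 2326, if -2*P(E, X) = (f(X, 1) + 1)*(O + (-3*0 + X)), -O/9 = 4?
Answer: 2701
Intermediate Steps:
f(R, g) = 4*g
O = -36 (O = -9*4 = -36)
P(E, X) = 90 - 5*X/2 (P(E, X) = -(4*1 + 1)*(-36 + (-3*0 + X))/2 = -(4 + 1)*(-36 + (0 + X))/2 = -5*(-36 + X)/2 = -(-180 + 5*X)/2 = 90 - 5*X/2)
(1*P(1, 6))*5 + 2326 = (1*(90 - 5/2*6))*5 + 2326 = (1*(90 - 15))*5 + 2326 = (1*75)*5 + 2326 = 75*5 + 2326 = 375 + 2326 = 2701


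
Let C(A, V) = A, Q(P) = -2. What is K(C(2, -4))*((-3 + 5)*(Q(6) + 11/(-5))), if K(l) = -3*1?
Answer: 126/5 ≈ 25.200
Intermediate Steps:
K(l) = -3
K(C(2, -4))*((-3 + 5)*(Q(6) + 11/(-5))) = -3*(-3 + 5)*(-2 + 11/(-5)) = -6*(-2 + 11*(-1/5)) = -6*(-2 - 11/5) = -6*(-21)/5 = -3*(-42/5) = 126/5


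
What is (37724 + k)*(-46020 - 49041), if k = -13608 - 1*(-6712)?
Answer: -2930540508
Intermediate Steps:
k = -6896 (k = -13608 + 6712 = -6896)
(37724 + k)*(-46020 - 49041) = (37724 - 6896)*(-46020 - 49041) = 30828*(-95061) = -2930540508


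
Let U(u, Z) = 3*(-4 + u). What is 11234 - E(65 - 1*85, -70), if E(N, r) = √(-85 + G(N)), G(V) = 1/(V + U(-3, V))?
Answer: 11234 - I*√142926/41 ≈ 11234.0 - 9.2209*I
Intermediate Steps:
U(u, Z) = -12 + 3*u
G(V) = 1/(-21 + V) (G(V) = 1/(V + (-12 + 3*(-3))) = 1/(V + (-12 - 9)) = 1/(V - 21) = 1/(-21 + V))
E(N, r) = √(-85 + 1/(-21 + N))
11234 - E(65 - 1*85, -70) = 11234 - √((1786 - 85*(65 - 1*85))/(-21 + (65 - 1*85))) = 11234 - √((1786 - 85*(65 - 85))/(-21 + (65 - 85))) = 11234 - √((1786 - 85*(-20))/(-21 - 20)) = 11234 - √((1786 + 1700)/(-41)) = 11234 - √(-1/41*3486) = 11234 - √(-3486/41) = 11234 - I*√142926/41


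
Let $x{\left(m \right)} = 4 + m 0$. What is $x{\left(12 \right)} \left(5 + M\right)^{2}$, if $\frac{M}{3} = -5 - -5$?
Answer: $100$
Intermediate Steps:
$M = 0$ ($M = 3 \left(-5 - -5\right) = 3 \left(-5 + 5\right) = 3 \cdot 0 = 0$)
$x{\left(m \right)} = 4$ ($x{\left(m \right)} = 4 + 0 = 4$)
$x{\left(12 \right)} \left(5 + M\right)^{2} = 4 \left(5 + 0\right)^{2} = 4 \cdot 5^{2} = 4 \cdot 25 = 100$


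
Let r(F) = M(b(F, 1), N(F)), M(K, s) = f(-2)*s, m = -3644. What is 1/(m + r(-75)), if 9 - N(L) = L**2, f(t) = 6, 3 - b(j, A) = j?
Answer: -1/37340 ≈ -2.6781e-5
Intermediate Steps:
b(j, A) = 3 - j
N(L) = 9 - L**2
M(K, s) = 6*s
r(F) = 54 - 6*F**2 (r(F) = 6*(9 - F**2) = 54 - 6*F**2)
1/(m + r(-75)) = 1/(-3644 + (54 - 6*(-75)**2)) = 1/(-3644 + (54 - 6*5625)) = 1/(-3644 + (54 - 33750)) = 1/(-3644 - 33696) = 1/(-37340) = -1/37340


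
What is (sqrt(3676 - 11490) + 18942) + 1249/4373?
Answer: 82834615/4373 + I*sqrt(7814) ≈ 18942.0 + 88.397*I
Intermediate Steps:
(sqrt(3676 - 11490) + 18942) + 1249/4373 = (sqrt(-7814) + 18942) + 1249*(1/4373) = (I*sqrt(7814) + 18942) + 1249/4373 = (18942 + I*sqrt(7814)) + 1249/4373 = 82834615/4373 + I*sqrt(7814)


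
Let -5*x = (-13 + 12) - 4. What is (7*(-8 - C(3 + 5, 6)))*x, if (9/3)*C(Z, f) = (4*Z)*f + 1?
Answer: -1519/3 ≈ -506.33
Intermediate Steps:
C(Z, f) = 1/3 + 4*Z*f/3 (C(Z, f) = ((4*Z)*f + 1)/3 = (4*Z*f + 1)/3 = (1 + 4*Z*f)/3 = 1/3 + 4*Z*f/3)
x = 1 (x = -((-13 + 12) - 4)/5 = -(-1 - 4)/5 = -1/5*(-5) = 1)
(7*(-8 - C(3 + 5, 6)))*x = (7*(-8 - (1/3 + (4/3)*(3 + 5)*6)))*1 = (7*(-8 - (1/3 + (4/3)*8*6)))*1 = (7*(-8 - (1/3 + 64)))*1 = (7*(-8 - 1*193/3))*1 = (7*(-8 - 193/3))*1 = (7*(-217/3))*1 = -1519/3*1 = -1519/3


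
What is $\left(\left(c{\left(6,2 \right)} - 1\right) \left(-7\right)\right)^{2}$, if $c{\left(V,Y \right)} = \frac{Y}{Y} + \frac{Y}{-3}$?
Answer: $\frac{196}{9} \approx 21.778$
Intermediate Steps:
$c{\left(V,Y \right)} = 1 - \frac{Y}{3}$ ($c{\left(V,Y \right)} = 1 + Y \left(- \frac{1}{3}\right) = 1 - \frac{Y}{3}$)
$\left(\left(c{\left(6,2 \right)} - 1\right) \left(-7\right)\right)^{2} = \left(\left(\left(1 - \frac{2}{3}\right) - 1\right) \left(-7\right)\right)^{2} = \left(\left(\frac{1}{3} - 1\right) \left(-7\right)\right)^{2} = \left(\left(- \frac{2}{3}\right) \left(-7\right)\right)^{2} = \left(\frac{14}{3}\right)^{2} = \frac{196}{9}$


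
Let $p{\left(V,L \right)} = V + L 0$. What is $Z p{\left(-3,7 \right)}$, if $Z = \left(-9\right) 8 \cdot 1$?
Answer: $216$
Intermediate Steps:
$p{\left(V,L \right)} = V$ ($p{\left(V,L \right)} = V + 0 = V$)
$Z = -72$ ($Z = \left(-72\right) 1 = -72$)
$Z p{\left(-3,7 \right)} = \left(-72\right) \left(-3\right) = 216$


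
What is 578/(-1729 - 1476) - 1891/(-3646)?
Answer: 3953267/11685430 ≈ 0.33831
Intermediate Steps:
578/(-1729 - 1476) - 1891/(-3646) = 578/(-3205) - 1891*(-1/3646) = 578*(-1/3205) + 1891/3646 = -578/3205 + 1891/3646 = 3953267/11685430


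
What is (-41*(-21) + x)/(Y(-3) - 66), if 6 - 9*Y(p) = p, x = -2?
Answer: -859/65 ≈ -13.215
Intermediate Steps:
Y(p) = ⅔ - p/9
(-41*(-21) + x)/(Y(-3) - 66) = (-41*(-21) - 2)/((⅔ - ⅑*(-3)) - 66) = (861 - 2)/((⅔ + ⅓) - 66) = 859/(1 - 66) = 859/(-65) = -1/65*859 = -859/65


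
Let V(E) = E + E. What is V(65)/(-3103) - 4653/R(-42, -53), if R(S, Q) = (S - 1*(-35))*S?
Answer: -4825493/304094 ≈ -15.868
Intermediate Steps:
V(E) = 2*E
R(S, Q) = S*(35 + S) (R(S, Q) = (S + 35)*S = (35 + S)*S = S*(35 + S))
V(65)/(-3103) - 4653/R(-42, -53) = (2*65)/(-3103) - 4653*(-1/(42*(35 - 42))) = 130*(-1/3103) - 4653/((-42*(-7))) = -130/3103 - 4653/294 = -130/3103 - 4653*1/294 = -130/3103 - 1551/98 = -4825493/304094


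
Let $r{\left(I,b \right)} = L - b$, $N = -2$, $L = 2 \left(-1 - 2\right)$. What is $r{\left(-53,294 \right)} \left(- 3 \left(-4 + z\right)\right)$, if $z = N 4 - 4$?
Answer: $-14400$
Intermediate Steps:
$L = -6$ ($L = 2 \left(-3\right) = -6$)
$r{\left(I,b \right)} = -6 - b$
$z = -12$ ($z = \left(-2\right) 4 - 4 = -8 - 4 = -12$)
$r{\left(-53,294 \right)} \left(- 3 \left(-4 + z\right)\right) = \left(-6 - 294\right) \left(- 3 \left(-4 - 12\right)\right) = \left(-6 - 294\right) \left(\left(-3\right) \left(-16\right)\right) = \left(-300\right) 48 = -14400$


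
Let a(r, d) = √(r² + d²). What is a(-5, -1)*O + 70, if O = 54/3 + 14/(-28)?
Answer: 70 + 35*√26/2 ≈ 159.23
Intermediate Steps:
a(r, d) = √(d² + r²)
O = 35/2 (O = 54*(⅓) + 14*(-1/28) = 18 - ½ = 35/2 ≈ 17.500)
a(-5, -1)*O + 70 = √((-1)² + (-5)²)*(35/2) + 70 = √(1 + 25)*(35/2) + 70 = √26*(35/2) + 70 = 35*√26/2 + 70 = 70 + 35*√26/2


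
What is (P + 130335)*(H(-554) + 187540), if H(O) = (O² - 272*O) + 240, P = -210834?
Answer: -51952766616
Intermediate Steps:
H(O) = 240 + O² - 272*O
(P + 130335)*(H(-554) + 187540) = (-210834 + 130335)*((240 + (-554)² - 272*(-554)) + 187540) = -80499*((240 + 306916 + 150688) + 187540) = -80499*(457844 + 187540) = -80499*645384 = -51952766616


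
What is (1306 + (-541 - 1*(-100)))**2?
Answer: 748225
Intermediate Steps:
(1306 + (-541 - 1*(-100)))**2 = (1306 + (-541 + 100))**2 = (1306 - 441)**2 = 865**2 = 748225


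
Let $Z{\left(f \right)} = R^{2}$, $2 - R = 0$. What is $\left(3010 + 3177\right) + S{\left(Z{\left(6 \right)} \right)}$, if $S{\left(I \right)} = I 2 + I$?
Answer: $6199$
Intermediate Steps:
$R = 2$ ($R = 2 - 0 = 2 + 0 = 2$)
$Z{\left(f \right)} = 4$ ($Z{\left(f \right)} = 2^{2} = 4$)
$S{\left(I \right)} = 3 I$ ($S{\left(I \right)} = 2 I + I = 3 I$)
$\left(3010 + 3177\right) + S{\left(Z{\left(6 \right)} \right)} = \left(3010 + 3177\right) + 3 \cdot 4 = 6187 + 12 = 6199$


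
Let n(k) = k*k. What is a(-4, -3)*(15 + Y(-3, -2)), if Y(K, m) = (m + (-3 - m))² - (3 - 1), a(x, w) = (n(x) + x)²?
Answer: 3168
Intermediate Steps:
n(k) = k²
a(x, w) = (x + x²)² (a(x, w) = (x² + x)² = (x + x²)²)
Y(K, m) = 7 (Y(K, m) = (-3)² - 1*2 = 9 - 2 = 7)
a(-4, -3)*(15 + Y(-3, -2)) = ((-4)²*(1 - 4)²)*(15 + 7) = (16*(-3)²)*22 = (16*9)*22 = 144*22 = 3168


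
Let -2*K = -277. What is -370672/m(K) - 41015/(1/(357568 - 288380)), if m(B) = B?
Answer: -786056333484/277 ≈ -2.8377e+9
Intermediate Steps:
K = 277/2 (K = -1/2*(-277) = 277/2 ≈ 138.50)
-370672/m(K) - 41015/(1/(357568 - 288380)) = -370672/277/2 - 41015/(1/(357568 - 288380)) = -370672*2/277 - 41015/(1/69188) = -741344/277 - 41015/1/69188 = -741344/277 - 41015*69188 = -741344/277 - 2837745820 = -786056333484/277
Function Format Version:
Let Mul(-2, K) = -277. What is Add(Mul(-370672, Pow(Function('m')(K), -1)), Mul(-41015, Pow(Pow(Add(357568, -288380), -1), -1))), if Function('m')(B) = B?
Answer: Rational(-786056333484, 277) ≈ -2.8377e+9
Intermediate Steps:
K = Rational(277, 2) (K = Mul(Rational(-1, 2), -277) = Rational(277, 2) ≈ 138.50)
Add(Mul(-370672, Pow(Function('m')(K), -1)), Mul(-41015, Pow(Pow(Add(357568, -288380), -1), -1))) = Add(Mul(-370672, Pow(Rational(277, 2), -1)), Mul(-41015, Pow(Pow(Add(357568, -288380), -1), -1))) = Add(Mul(-370672, Rational(2, 277)), Mul(-41015, Pow(Pow(69188, -1), -1))) = Add(Rational(-741344, 277), Mul(-41015, Pow(Rational(1, 69188), -1))) = Add(Rational(-741344, 277), Mul(-41015, 69188)) = Add(Rational(-741344, 277), -2837745820) = Rational(-786056333484, 277)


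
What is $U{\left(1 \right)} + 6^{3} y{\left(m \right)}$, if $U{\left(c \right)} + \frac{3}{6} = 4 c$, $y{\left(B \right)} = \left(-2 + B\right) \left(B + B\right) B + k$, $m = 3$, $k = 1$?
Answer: $\frac{8215}{2} \approx 4107.5$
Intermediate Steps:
$y{\left(B \right)} = 1 + 2 B^{2} \left(-2 + B\right)$ ($y{\left(B \right)} = \left(-2 + B\right) \left(B + B\right) B + 1 = \left(-2 + B\right) 2 B B + 1 = 2 B \left(-2 + B\right) B + 1 = 2 B^{2} \left(-2 + B\right) + 1 = 1 + 2 B^{2} \left(-2 + B\right)$)
$U{\left(c \right)} = - \frac{1}{2} + 4 c$
$U{\left(1 \right)} + 6^{3} y{\left(m \right)} = \left(- \frac{1}{2} + 4 \cdot 1\right) + 6^{3} \left(1 - 4 \cdot 3^{2} + 2 \cdot 3^{3}\right) = \left(- \frac{1}{2} + 4\right) + 216 \left(1 - 36 + 2 \cdot 27\right) = \frac{7}{2} + 216 \left(1 - 36 + 54\right) = \frac{7}{2} + 216 \cdot 19 = \frac{7}{2} + 4104 = \frac{8215}{2}$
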